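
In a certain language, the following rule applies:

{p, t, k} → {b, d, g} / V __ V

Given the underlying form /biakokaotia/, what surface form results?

biagogaodia

/k/ is a voiceless stop between vowels /a/ and /o/, so it voices to [g].
/k/ is a voiceless stop between vowels /o/ and /a/, so it voices to [g].
/t/ is a voiceless stop between vowels /o/ and /i/, so it voices to [d].
Surface form: [biagogaodia].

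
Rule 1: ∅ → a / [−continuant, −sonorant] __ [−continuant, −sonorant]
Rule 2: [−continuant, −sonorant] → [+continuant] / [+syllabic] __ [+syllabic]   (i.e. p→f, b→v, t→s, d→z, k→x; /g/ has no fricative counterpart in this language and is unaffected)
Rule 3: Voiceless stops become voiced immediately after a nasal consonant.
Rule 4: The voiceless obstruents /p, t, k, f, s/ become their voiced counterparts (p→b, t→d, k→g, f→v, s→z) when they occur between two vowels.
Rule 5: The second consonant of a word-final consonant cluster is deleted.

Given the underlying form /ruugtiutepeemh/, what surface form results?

ruugaziuzeveem

Rule 1 (stop-cluster a-epenthesis): /g/ and /t/ form a stop–stop cluster, so [a] is inserted between them. /ruugtiutepeemh/ → ruugatiutepeemh.
Rule 2 (intervocalic spirantization): /t/ is a stop between vowels /a/ and /i/, so it spirantizes to the fricative [s]. /t/ is a stop between vowels /u/ and /e/, so it spirantizes to the fricative [s]. /p/ is a stop between vowels /e/ and /e/, so it spirantizes to the fricative [f]. /ruugatiutepeemh/ → ruugasiusefeemh.
Rule 3 (post-nasal voicing): no segment meets the environment; /ruugasiusefeemh/ is unchanged.
Rule 4 (intervocalic voicing): /s/ is a voiceless obstruent between vowels /a/ and /i/, so it voices to [z]. /s/ is a voiceless obstruent between vowels /u/ and /e/, so it voices to [z]. /f/ is a voiceless obstruent between vowels /e/ and /e/, so it voices to [v]. /ruugasiusefeemh/ → ruugaziuzeveemh.
Rule 5 (final cluster simplification): /h/ is the second consonant of a word-final cluster /mh/, so it deletes. /ruugaziuzeveemh/ → ruugaziuzeveem.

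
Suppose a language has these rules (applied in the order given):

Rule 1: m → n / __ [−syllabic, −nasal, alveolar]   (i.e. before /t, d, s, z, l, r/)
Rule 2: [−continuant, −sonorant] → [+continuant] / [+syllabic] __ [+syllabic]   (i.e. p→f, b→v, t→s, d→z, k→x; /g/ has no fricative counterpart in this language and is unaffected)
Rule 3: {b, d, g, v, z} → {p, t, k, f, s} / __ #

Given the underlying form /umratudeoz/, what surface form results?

Rule 1 (nasal place assimilation): /m/ precedes the alveolar consonant /r/, so it assimilates in place to [n]. /umratudeoz/ → unratudeoz.
Rule 2 (intervocalic spirantization): /t/ is a stop between vowels /a/ and /u/, so it spirantizes to the fricative [s]. /d/ is a stop between vowels /u/ and /e/, so it spirantizes to the fricative [z]. /unratudeoz/ → unrasuzeoz.
Rule 3 (final devoicing): /z/ is a voiced obstruent in word-final position, so it devoices to [s]. /unrasuzeoz/ → unrasuzeos.

unrasuzeos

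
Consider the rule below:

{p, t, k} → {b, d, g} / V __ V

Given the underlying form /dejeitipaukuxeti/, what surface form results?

dejeidibauguxedi

/t/ is a voiceless stop between vowels /i/ and /i/, so it voices to [d].
/p/ is a voiceless stop between vowels /i/ and /a/, so it voices to [b].
/k/ is a voiceless stop between vowels /u/ and /u/, so it voices to [g].
/t/ is a voiceless stop between vowels /e/ and /i/, so it voices to [d].
Surface form: [dejeidibauguxedi].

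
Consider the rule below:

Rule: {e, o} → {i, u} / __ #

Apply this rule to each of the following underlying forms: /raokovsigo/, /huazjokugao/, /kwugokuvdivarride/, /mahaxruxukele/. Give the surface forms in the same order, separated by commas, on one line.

raokovsigu, huazjokugau, kwugokuvdivarridi, mahaxruxukeli

/raokovsigo/: /o/ is a mid vowel in word-final position, so it raises to [u]. → [raokovsigu].
/huazjokugao/: /o/ is a mid vowel in word-final position, so it raises to [u]. → [huazjokugau].
/kwugokuvdivarride/: /e/ is a mid vowel in word-final position, so it raises to [i]. → [kwugokuvdivarridi].
/mahaxruxukele/: /e/ is a mid vowel in word-final position, so it raises to [i]. → [mahaxruxukeli].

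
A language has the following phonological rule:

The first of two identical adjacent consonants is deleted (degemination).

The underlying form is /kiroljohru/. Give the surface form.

No segment of /kiroljohru/ meets the structural description of the rule, so the form surfaces unchanged.

kiroljohru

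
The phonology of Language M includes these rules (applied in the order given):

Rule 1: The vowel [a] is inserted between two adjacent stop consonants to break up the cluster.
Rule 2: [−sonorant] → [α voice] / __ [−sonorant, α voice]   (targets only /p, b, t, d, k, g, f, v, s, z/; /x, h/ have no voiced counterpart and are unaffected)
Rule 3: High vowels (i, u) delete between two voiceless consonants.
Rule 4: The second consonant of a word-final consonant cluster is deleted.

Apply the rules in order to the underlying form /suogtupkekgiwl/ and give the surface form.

suogatpakekagiw

Rule 1 (stop-cluster a-epenthesis): /g/ and /t/ form a stop–stop cluster, so [a] is inserted between them. /p/ and /k/ form a stop–stop cluster, so [a] is inserted between them. /k/ and /g/ form a stop–stop cluster, so [a] is inserted between them. /suogtupkekgiwl/ → suogatupakekagiwl.
Rule 2 (regressive voicing assimilation): no segment meets the environment; /suogatupakekagiwl/ is unchanged.
Rule 3 (high vowel syncope): /u/ is a high vowel flanked by voiceless consonants /t/ and /p/, so it deletes. /suogatupakekagiwl/ → suogatpakekagiwl.
Rule 4 (final cluster simplification): /l/ is the second consonant of a word-final cluster /wl/, so it deletes. /suogatpakekagiwl/ → suogatpakekagiw.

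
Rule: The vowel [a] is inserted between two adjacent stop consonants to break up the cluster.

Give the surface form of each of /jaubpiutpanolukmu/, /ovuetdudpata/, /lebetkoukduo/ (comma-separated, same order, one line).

/jaubpiutpanolukmu/: /b/ and /p/ form a stop–stop cluster, so [a] is inserted between them. /t/ and /p/ form a stop–stop cluster, so [a] is inserted between them. → [jaubapiutapanolukmu].
/ovuetdudpata/: /t/ and /d/ form a stop–stop cluster, so [a] is inserted between them. /d/ and /p/ form a stop–stop cluster, so [a] is inserted between them. → [ovuetadudapata].
/lebetkoukduo/: /t/ and /k/ form a stop–stop cluster, so [a] is inserted between them. /k/ and /d/ form a stop–stop cluster, so [a] is inserted between them. → [lebetakoukaduo].

jaubapiutapanolukmu, ovuetadudapata, lebetakoukaduo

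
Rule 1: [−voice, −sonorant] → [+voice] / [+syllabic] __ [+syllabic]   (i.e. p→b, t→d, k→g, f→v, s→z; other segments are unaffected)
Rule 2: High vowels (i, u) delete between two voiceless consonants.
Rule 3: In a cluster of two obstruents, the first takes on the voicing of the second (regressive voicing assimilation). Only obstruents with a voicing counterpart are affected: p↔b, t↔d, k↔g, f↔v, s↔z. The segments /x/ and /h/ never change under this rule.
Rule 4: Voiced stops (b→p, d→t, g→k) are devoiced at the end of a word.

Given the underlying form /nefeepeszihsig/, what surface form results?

Rule 1 (intervocalic voicing): /f/ is a voiceless obstruent between vowels /e/ and /e/, so it voices to [v]. /p/ is a voiceless obstruent between vowels /e/ and /e/, so it voices to [b]. /nefeepeszihsig/ → neveebeszihsig.
Rule 2 (high vowel syncope): no segment meets the environment; /neveebeszihsig/ is unchanged.
Rule 3 (regressive voicing assimilation): /s/ precedes the voiced obstruent /z/, so it voices to [z] by assimilation. /neveebeszihsig/ → neveebezzihsig.
Rule 4 (final devoicing): /g/ is a voiced stop in word-final position, so it devoices to [k]. /neveebezzihsig/ → neveebezzihsik.

neveebezzihsik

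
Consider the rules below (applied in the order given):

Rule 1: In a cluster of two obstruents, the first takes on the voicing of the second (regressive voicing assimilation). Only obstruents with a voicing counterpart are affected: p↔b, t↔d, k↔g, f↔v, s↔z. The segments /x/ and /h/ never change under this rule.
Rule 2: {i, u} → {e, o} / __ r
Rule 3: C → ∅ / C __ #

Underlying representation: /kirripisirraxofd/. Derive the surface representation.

kerripiserraxov

Rule 1 (regressive voicing assimilation): /f/ precedes the voiced obstruent /d/, so it voices to [v] by assimilation. /kirripisirraxofd/ → kirripisirraxovd.
Rule 2 (pre-rhotic lowering): /i/ is a high vowel immediately before /r/, so it lowers to [e]. /i/ is a high vowel immediately before /r/, so it lowers to [e]. /kirripisirraxovd/ → kerripiserraxovd.
Rule 3 (final cluster simplification): /d/ is the second consonant of a word-final cluster /vd/, so it deletes. /kerripiserraxovd/ → kerripiserraxov.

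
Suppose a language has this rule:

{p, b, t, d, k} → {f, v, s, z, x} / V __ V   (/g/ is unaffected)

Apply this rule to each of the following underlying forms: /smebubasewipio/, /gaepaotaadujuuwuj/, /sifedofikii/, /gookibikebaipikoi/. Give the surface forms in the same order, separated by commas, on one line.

/smebubasewipio/: /b/ is a stop between vowels /e/ and /u/, so it spirantizes to the fricative [v]. /b/ is a stop between vowels /u/ and /a/, so it spirantizes to the fricative [v]. /p/ is a stop between vowels /i/ and /i/, so it spirantizes to the fricative [f]. → [smevuvasewifio].
/gaepaotaadujuuwuj/: /p/ is a stop between vowels /e/ and /a/, so it spirantizes to the fricative [f]. /t/ is a stop between vowels /o/ and /a/, so it spirantizes to the fricative [s]. /d/ is a stop between vowels /a/ and /u/, so it spirantizes to the fricative [z]. → [gaefaosaazujuuwuj].
/sifedofikii/: /d/ is a stop between vowels /e/ and /o/, so it spirantizes to the fricative [z]. /k/ is a stop between vowels /i/ and /i/, so it spirantizes to the fricative [x]. → [sifezofixii].
/gookibikebaipikoi/: /k/ is a stop between vowels /o/ and /i/, so it spirantizes to the fricative [x]. /b/ is a stop between vowels /i/ and /i/, so it spirantizes to the fricative [v]. /k/ is a stop between vowels /i/ and /e/, so it spirantizes to the fricative [x]. /b/ is a stop between vowels /e/ and /a/, so it spirantizes to the fricative [v]. /p/ is a stop between vowels /i/ and /i/, so it spirantizes to the fricative [f]. /k/ is a stop between vowels /i/ and /o/, so it spirantizes to the fricative [x]. → [gooxivixevaifixoi].

smevuvasewifio, gaefaosaazujuuwuj, sifezofixii, gooxivixevaifixoi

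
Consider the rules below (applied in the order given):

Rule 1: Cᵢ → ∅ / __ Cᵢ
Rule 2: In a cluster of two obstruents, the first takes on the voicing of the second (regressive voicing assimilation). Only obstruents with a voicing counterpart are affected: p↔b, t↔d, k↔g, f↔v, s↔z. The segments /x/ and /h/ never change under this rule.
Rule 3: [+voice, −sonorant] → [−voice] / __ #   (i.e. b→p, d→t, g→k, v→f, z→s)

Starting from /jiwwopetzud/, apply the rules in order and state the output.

Rule 1 (degemination): /ww/ is a geminate; the first /w/ deletes. /jiwwopetzud/ → jiwopetzud.
Rule 2 (regressive voicing assimilation): /t/ precedes the voiced obstruent /z/, so it voices to [d] by assimilation. /jiwopetzud/ → jiwopedzud.
Rule 3 (final devoicing): /d/ is a voiced obstruent in word-final position, so it devoices to [t]. /jiwopedzud/ → jiwopedzut.

jiwopedzut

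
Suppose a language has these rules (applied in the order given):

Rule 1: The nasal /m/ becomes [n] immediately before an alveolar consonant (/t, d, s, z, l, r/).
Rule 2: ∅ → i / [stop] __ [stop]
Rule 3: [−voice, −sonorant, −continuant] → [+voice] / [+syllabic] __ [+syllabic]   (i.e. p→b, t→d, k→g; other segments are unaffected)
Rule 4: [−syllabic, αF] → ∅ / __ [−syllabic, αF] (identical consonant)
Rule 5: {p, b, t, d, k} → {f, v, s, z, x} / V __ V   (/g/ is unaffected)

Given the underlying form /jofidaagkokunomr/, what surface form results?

Rule 1 (nasal place assimilation): /m/ precedes the alveolar consonant /r/, so it assimilates in place to [n]. /jofidaagkokunomr/ → jofidaagkokunonr.
Rule 2 (stop-cluster i-epenthesis): /g/ and /k/ form a stop–stop cluster, so [i] is inserted between them. /jofidaagkokunonr/ → jofidaagikokunonr.
Rule 3 (intervocalic voicing): /k/ is a voiceless stop between vowels /i/ and /o/, so it voices to [g]. /k/ is a voiceless stop between vowels /o/ and /u/, so it voices to [g]. /jofidaagikokunonr/ → jofidaagigogunonr.
Rule 4 (degemination): no segment meets the environment; /jofidaagigogunonr/ is unchanged.
Rule 5 (intervocalic spirantization): /d/ is a stop between vowels /i/ and /a/, so it spirantizes to the fricative [z]. /jofidaagigogunonr/ → jofizaagigogunonr.

jofizaagigogunonr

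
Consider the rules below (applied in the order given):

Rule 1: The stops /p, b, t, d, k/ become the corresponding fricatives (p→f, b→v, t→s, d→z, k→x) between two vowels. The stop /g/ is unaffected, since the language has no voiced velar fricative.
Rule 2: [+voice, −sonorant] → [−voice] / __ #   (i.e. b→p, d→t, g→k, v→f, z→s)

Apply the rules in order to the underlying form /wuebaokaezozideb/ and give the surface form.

Rule 1 (intervocalic spirantization): /b/ is a stop between vowels /e/ and /a/, so it spirantizes to the fricative [v]. /k/ is a stop between vowels /o/ and /a/, so it spirantizes to the fricative [x]. /d/ is a stop between vowels /i/ and /e/, so it spirantizes to the fricative [z]. /wuebaokaezozideb/ → wuevaoxaezozizeb.
Rule 2 (final devoicing): /b/ is a voiced obstruent in word-final position, so it devoices to [p]. /wuevaoxaezozizeb/ → wuevaoxaezozizep.

wuevaoxaezozizep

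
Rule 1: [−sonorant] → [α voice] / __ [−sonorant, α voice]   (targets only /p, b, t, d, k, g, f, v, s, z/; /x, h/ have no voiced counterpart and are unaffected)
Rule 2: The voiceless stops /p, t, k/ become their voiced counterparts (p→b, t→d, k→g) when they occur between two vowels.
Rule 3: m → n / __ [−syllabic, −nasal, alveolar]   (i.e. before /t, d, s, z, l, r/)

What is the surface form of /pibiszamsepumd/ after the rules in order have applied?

pibizzansebund

Rule 1 (regressive voicing assimilation): /s/ precedes the voiced obstruent /z/, so it voices to [z] by assimilation. /pibiszamsepumd/ → pibizzamsepumd.
Rule 2 (intervocalic voicing): /p/ is a voiceless stop between vowels /e/ and /u/, so it voices to [b]. /pibizzamsepumd/ → pibizzamsebumd.
Rule 3 (nasal place assimilation): /m/ precedes the alveolar consonant /s/, so it assimilates in place to [n]. /m/ precedes the alveolar consonant /d/, so it assimilates in place to [n]. /pibizzamsebumd/ → pibizzansebund.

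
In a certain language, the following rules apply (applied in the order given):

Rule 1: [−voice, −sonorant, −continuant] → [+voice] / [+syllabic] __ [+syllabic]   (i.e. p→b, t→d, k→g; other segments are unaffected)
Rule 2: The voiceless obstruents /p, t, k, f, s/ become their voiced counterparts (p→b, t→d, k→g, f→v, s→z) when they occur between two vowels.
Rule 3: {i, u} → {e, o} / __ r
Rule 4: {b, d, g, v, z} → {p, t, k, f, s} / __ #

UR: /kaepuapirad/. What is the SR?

Rule 1 (intervocalic voicing): /p/ is a voiceless stop between vowels /e/ and /u/, so it voices to [b]. /p/ is a voiceless stop between vowels /a/ and /i/, so it voices to [b]. /kaepuapirad/ → kaebuabirad.
Rule 2 (intervocalic voicing): no segment meets the environment; /kaebuabirad/ is unchanged.
Rule 3 (pre-rhotic lowering): /i/ is a high vowel immediately before /r/, so it lowers to [e]. /kaebuabirad/ → kaebuaberad.
Rule 4 (final devoicing): /d/ is a voiced obstruent in word-final position, so it devoices to [t]. /kaebuaberad/ → kaebuaberat.

kaebuaberat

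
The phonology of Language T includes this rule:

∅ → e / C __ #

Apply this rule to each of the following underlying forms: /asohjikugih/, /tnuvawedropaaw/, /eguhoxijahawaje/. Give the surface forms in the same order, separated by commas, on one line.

asohjikugihe, tnuvawedropaawe, eguhoxijahawaje

/asohjikugih/: the form ends in the consonant /h/, so [e] is inserted word-finally. → [asohjikugihe].
/tnuvawedropaaw/: the form ends in the consonant /w/, so [e] is inserted word-finally. → [tnuvawedropaawe].
/eguhoxijahawaje/: the rule's environment is not met; surfaces unchanged as [eguhoxijahawaje].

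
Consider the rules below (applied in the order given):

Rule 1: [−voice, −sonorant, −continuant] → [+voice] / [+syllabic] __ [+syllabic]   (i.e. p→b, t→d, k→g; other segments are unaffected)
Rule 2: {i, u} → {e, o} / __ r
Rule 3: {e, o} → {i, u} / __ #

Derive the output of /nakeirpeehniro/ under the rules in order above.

nageerpeehneru

Rule 1 (intervocalic voicing): /k/ is a voiceless stop between vowels /a/ and /e/, so it voices to [g]. /nakeirpeehniro/ → nageirpeehniro.
Rule 2 (pre-rhotic lowering): /i/ is a high vowel immediately before /r/, so it lowers to [e]. /i/ is a high vowel immediately before /r/, so it lowers to [e]. /nageirpeehniro/ → nageerpeehnero.
Rule 3 (final vowel raising): /o/ is a mid vowel in word-final position, so it raises to [u]. /nageerpeehnero/ → nageerpeehneru.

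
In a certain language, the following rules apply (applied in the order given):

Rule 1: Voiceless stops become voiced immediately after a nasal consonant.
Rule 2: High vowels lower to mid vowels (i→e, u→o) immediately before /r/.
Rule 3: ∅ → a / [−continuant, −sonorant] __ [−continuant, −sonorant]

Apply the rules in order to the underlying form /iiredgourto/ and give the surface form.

Rule 1 (post-nasal voicing): no segment meets the environment; /iiredgourto/ is unchanged.
Rule 2 (pre-rhotic lowering): /i/ is a high vowel immediately before /r/, so it lowers to [e]. /u/ is a high vowel immediately before /r/, so it lowers to [o]. /iiredgourto/ → ieredgoorto.
Rule 3 (stop-cluster a-epenthesis): /d/ and /g/ form a stop–stop cluster, so [a] is inserted between them. /ieredgoorto/ → ieredagoorto.

ieredagoorto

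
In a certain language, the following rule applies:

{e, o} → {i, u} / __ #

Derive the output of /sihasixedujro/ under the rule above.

sihasixedujru

Scanning /sihasixedujro/: /e/ at position 8 is not in the conditioning environment; /o/ is a mid vowel in word-final position, so it raises to [u].
Result: [sihasixedujru].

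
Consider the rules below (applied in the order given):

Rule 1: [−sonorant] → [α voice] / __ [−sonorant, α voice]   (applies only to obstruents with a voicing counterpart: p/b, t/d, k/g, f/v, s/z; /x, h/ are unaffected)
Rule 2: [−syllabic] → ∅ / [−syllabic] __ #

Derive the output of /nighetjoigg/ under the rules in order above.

nikhetjoig

Rule 1 (regressive voicing assimilation): /g/ precedes the voiceless obstruent /h/, so it devoices to [k] by assimilation. /nighetjoigg/ → nikhetjoigg.
Rule 2 (final cluster simplification): /g/ is the second consonant of a word-final cluster /gg/, so it deletes. /nikhetjoigg/ → nikhetjoig.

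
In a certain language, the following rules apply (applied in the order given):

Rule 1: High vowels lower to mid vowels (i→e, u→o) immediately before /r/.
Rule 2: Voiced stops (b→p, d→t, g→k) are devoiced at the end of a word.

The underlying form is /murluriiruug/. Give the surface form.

Rule 1 (pre-rhotic lowering): /u/ is a high vowel immediately before /r/, so it lowers to [o]. /u/ is a high vowel immediately before /r/, so it lowers to [o]. /i/ is a high vowel immediately before /r/, so it lowers to [e]. /murluriiruug/ → morlorieruug.
Rule 2 (final devoicing): /g/ is a voiced stop in word-final position, so it devoices to [k]. /morlorieruug/ → morlorieruuk.

morlorieruuk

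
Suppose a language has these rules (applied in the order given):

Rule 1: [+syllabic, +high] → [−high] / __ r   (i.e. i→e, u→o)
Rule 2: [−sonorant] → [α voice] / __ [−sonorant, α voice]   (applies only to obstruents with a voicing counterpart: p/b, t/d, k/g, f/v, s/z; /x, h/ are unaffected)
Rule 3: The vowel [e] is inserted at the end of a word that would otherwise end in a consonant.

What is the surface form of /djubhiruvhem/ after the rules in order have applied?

Rule 1 (pre-rhotic lowering): /i/ is a high vowel immediately before /r/, so it lowers to [e]. /djubhiruvhem/ → djubheruvhem.
Rule 2 (regressive voicing assimilation): /b/ precedes the voiceless obstruent /h/, so it devoices to [p] by assimilation. /v/ precedes the voiceless obstruent /h/, so it devoices to [f] by assimilation. /djubheruvhem/ → djupherufhem.
Rule 3 (final e-epenthesis): the form ends in the consonant /m/, so [e] is inserted word-finally. /djupherufhem/ → djupherufheme.

djupherufheme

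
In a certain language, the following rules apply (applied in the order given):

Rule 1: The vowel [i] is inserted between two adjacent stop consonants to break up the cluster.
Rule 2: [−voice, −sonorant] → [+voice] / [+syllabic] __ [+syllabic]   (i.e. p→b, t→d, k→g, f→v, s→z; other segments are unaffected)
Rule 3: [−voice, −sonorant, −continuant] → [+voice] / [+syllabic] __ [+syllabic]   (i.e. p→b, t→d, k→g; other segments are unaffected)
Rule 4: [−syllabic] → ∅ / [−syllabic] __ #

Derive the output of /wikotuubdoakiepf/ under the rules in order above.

Rule 1 (stop-cluster i-epenthesis): /b/ and /d/ form a stop–stop cluster, so [i] is inserted between them. /wikotuubdoakiepf/ → wikotuubidoakiepf.
Rule 2 (intervocalic voicing): /k/ is a voiceless obstruent between vowels /i/ and /o/, so it voices to [g]. /t/ is a voiceless obstruent between vowels /o/ and /u/, so it voices to [d]. /k/ is a voiceless obstruent between vowels /a/ and /i/, so it voices to [g]. /wikotuubidoakiepf/ → wigoduubidoagiepf.
Rule 3 (intervocalic voicing): no segment meets the environment; /wigoduubidoagiepf/ is unchanged.
Rule 4 (final cluster simplification): /f/ is the second consonant of a word-final cluster /pf/, so it deletes. /wigoduubidoagiepf/ → wigoduubidoagiep.

wigoduubidoagiep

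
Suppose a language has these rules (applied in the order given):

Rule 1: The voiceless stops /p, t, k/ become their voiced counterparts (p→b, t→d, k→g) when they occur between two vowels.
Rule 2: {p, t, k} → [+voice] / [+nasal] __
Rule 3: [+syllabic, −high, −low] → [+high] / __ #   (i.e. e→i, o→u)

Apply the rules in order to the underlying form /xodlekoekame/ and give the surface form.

Rule 1 (intervocalic voicing): /k/ is a voiceless stop between vowels /e/ and /o/, so it voices to [g]. /k/ is a voiceless stop between vowels /e/ and /a/, so it voices to [g]. /xodlekoekame/ → xodlegoegame.
Rule 2 (post-nasal voicing): no segment meets the environment; /xodlegoegame/ is unchanged.
Rule 3 (final vowel raising): /e/ is a mid vowel in word-final position, so it raises to [i]. /xodlegoegame/ → xodlegoegami.

xodlegoegami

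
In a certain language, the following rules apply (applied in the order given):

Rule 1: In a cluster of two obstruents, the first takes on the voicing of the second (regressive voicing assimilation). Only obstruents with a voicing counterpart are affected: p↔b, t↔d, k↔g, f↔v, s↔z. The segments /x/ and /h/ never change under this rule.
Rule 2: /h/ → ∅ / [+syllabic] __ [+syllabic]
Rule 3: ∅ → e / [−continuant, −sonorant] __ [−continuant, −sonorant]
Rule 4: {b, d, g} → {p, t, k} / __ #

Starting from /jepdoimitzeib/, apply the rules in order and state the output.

jebedoimidzeip

Rule 1 (regressive voicing assimilation): /p/ precedes the voiced obstruent /d/, so it voices to [b] by assimilation. /t/ precedes the voiced obstruent /z/, so it voices to [d] by assimilation. /jepdoimitzeib/ → jebdoimidzeib.
Rule 2 (intervocalic h-deletion): no segment meets the environment; /jebdoimidzeib/ is unchanged.
Rule 3 (stop-cluster e-epenthesis): /b/ and /d/ form a stop–stop cluster, so [e] is inserted between them. /jebdoimidzeib/ → jebedoimidzeib.
Rule 4 (final devoicing): /b/ is a voiced stop in word-final position, so it devoices to [p]. /jebedoimidzeib/ → jebedoimidzeip.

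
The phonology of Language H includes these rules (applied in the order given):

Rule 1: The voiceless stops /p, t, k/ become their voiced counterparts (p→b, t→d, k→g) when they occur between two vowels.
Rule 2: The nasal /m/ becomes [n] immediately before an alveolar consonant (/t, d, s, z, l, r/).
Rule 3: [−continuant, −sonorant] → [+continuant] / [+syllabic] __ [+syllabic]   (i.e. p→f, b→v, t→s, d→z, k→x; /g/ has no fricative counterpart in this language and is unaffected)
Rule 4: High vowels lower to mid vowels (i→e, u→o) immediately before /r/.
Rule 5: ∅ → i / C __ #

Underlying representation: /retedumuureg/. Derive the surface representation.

rezezumuoregi

Rule 1 (intervocalic voicing): /t/ is a voiceless stop between vowels /e/ and /e/, so it voices to [d]. /retedumuureg/ → rededumuureg.
Rule 2 (nasal place assimilation): no segment meets the environment; /rededumuureg/ is unchanged.
Rule 3 (intervocalic spirantization): /d/ is a stop between vowels /e/ and /e/, so it spirantizes to the fricative [z]. /d/ is a stop between vowels /e/ and /u/, so it spirantizes to the fricative [z]. /rededumuureg/ → rezezumuureg.
Rule 4 (pre-rhotic lowering): /u/ is a high vowel immediately before /r/, so it lowers to [o]. /rezezumuureg/ → rezezumuoreg.
Rule 5 (final i-epenthesis): the form ends in the consonant /g/, so [i] is inserted word-finally. /rezezumuoreg/ → rezezumuoregi.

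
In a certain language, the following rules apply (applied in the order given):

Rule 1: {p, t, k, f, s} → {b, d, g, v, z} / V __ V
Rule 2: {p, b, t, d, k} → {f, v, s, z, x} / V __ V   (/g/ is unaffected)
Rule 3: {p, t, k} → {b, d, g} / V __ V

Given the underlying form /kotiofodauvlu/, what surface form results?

Rule 1 (intervocalic voicing): /t/ is a voiceless obstruent between vowels /o/ and /i/, so it voices to [d]. /f/ is a voiceless obstruent between vowels /o/ and /o/, so it voices to [v]. /kotiofodauvlu/ → kodiovodauvlu.
Rule 2 (intervocalic spirantization): /d/ is a stop between vowels /o/ and /i/, so it spirantizes to the fricative [z]. /d/ is a stop between vowels /o/ and /a/, so it spirantizes to the fricative [z]. /kodiovodauvlu/ → koziovozauvlu.
Rule 3 (intervocalic voicing): no segment meets the environment; /koziovozauvlu/ is unchanged.

koziovozauvlu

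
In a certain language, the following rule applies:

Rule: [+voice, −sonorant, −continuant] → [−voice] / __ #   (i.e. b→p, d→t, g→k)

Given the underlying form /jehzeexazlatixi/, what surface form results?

jehzeexazlatixi

No segment of /jehzeexazlatixi/ meets the structural description of the rule, so the form surfaces unchanged.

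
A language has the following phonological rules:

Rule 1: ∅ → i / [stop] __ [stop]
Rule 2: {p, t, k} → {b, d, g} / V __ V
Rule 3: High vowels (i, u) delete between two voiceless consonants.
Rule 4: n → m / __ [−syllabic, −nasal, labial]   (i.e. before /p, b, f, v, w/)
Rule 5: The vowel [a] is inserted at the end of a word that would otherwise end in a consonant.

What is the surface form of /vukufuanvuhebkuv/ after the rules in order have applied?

Rule 1 (stop-cluster i-epenthesis): /b/ and /k/ form a stop–stop cluster, so [i] is inserted between them. /vukufuanvuhebkuv/ → vukufuanvuhebikuv.
Rule 2 (intervocalic voicing): /k/ is a voiceless stop between vowels /u/ and /u/, so it voices to [g]. /k/ is a voiceless stop between vowels /i/ and /u/, so it voices to [g]. /vukufuanvuhebikuv/ → vugufuanvuhebiguv.
Rule 3 (high vowel syncope): no segment meets the environment; /vugufuanvuhebiguv/ is unchanged.
Rule 4 (nasal place assimilation): /n/ precedes the labial consonant /v/, so it assimilates in place to [m]. /vugufuanvuhebiguv/ → vugufuamvuhebiguv.
Rule 5 (final a-epenthesis): the form ends in the consonant /v/, so [a] is inserted word-finally. /vugufuamvuhebiguv/ → vugufuamvuhebiguva.

vugufuamvuhebiguva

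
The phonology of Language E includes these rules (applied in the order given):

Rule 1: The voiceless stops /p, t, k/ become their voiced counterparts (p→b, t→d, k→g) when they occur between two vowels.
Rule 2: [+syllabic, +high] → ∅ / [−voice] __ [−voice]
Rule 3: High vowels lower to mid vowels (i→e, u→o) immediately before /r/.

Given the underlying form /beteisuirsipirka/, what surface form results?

Rule 1 (intervocalic voicing): /t/ is a voiceless stop between vowels /e/ and /e/, so it voices to [d]. /p/ is a voiceless stop between vowels /i/ and /i/, so it voices to [b]. /beteisuirsipirka/ → bedeisuirsibirka.
Rule 2 (high vowel syncope): no segment meets the environment; /bedeisuirsibirka/ is unchanged.
Rule 3 (pre-rhotic lowering): /i/ is a high vowel immediately before /r/, so it lowers to [e]. /i/ is a high vowel immediately before /r/, so it lowers to [e]. /bedeisuirsibirka/ → bedeisuersiberka.

bedeisuersiberka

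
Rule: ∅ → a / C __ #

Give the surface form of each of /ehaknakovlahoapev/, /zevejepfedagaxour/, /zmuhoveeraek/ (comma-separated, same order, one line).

ehaknakovlahoapeva, zevejepfedagaxoura, zmuhoveeraeka

/ehaknakovlahoapev/: the form ends in the consonant /v/, so [a] is inserted word-finally. → [ehaknakovlahoapeva].
/zevejepfedagaxour/: the form ends in the consonant /r/, so [a] is inserted word-finally. → [zevejepfedagaxoura].
/zmuhoveeraek/: the form ends in the consonant /k/, so [a] is inserted word-finally. → [zmuhoveeraeka].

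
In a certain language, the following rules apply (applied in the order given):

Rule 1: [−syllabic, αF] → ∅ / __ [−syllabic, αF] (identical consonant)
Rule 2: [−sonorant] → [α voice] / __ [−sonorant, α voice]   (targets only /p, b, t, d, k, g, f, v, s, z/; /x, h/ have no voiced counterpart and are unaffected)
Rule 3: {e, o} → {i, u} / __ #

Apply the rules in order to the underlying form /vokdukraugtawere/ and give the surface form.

Rule 1 (degemination): no segment meets the environment; /vokdukraugtawere/ is unchanged.
Rule 2 (regressive voicing assimilation): /k/ precedes the voiced obstruent /d/, so it voices to [g] by assimilation. /g/ precedes the voiceless obstruent /t/, so it devoices to [k] by assimilation. /vokdukraugtawere/ → vogdukrauktawere.
Rule 3 (final vowel raising): /e/ is a mid vowel in word-final position, so it raises to [i]. /vogdukrauktawere/ → vogdukrauktaweri.

vogdukrauktaweri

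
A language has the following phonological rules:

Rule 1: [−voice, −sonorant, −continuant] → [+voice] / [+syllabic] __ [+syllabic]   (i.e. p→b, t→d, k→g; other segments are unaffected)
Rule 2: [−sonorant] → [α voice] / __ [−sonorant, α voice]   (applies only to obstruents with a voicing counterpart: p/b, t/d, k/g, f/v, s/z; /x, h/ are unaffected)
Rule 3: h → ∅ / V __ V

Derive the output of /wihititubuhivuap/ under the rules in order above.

Rule 1 (intervocalic voicing): /t/ is a voiceless stop between vowels /i/ and /i/, so it voices to [d]. /t/ is a voiceless stop between vowels /i/ and /u/, so it voices to [d]. /wihititubuhivuap/ → wihididubuhivuap.
Rule 2 (regressive voicing assimilation): no segment meets the environment; /wihididubuhivuap/ is unchanged.
Rule 3 (intervocalic h-deletion): /h/ occurs between vowels /i/ and /i/, so it deletes. /h/ occurs between vowels /u/ and /i/, so it deletes. /wihididubuhivuap/ → wiididubuivuap.

wiididubuivuap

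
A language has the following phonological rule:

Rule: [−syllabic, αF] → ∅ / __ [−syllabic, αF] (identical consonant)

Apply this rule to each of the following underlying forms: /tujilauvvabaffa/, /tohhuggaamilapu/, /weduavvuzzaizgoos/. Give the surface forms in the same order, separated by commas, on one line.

tujilauvabafa, tohugaamilapu, weduavuzaizgoos

/tujilauvvabaffa/: /vv/ is a geminate; the first /v/ deletes. /ff/ is a geminate; the first /f/ deletes. → [tujilauvabafa].
/tohhuggaamilapu/: /hh/ is a geminate; the first /h/ deletes. /gg/ is a geminate; the first /g/ deletes. → [tohugaamilapu].
/weduavvuzzaizgoos/: /vv/ is a geminate; the first /v/ deletes. /zz/ is a geminate; the first /z/ deletes. → [weduavuzaizgoos].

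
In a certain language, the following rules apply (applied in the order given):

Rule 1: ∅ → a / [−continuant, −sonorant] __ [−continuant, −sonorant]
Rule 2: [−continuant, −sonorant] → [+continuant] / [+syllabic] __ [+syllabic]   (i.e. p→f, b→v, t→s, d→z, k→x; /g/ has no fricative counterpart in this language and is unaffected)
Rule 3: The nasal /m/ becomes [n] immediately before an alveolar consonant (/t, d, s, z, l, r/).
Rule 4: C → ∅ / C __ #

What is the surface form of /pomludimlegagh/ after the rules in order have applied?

ponluzinlegag

Rule 1 (stop-cluster a-epenthesis): no segment meets the environment; /pomludimlegagh/ is unchanged.
Rule 2 (intervocalic spirantization): /d/ is a stop between vowels /u/ and /i/, so it spirantizes to the fricative [z]. /pomludimlegagh/ → pomluzimlegagh.
Rule 3 (nasal place assimilation): /m/ precedes the alveolar consonant /l/, so it assimilates in place to [n]. /m/ precedes the alveolar consonant /l/, so it assimilates in place to [n]. /pomluzimlegagh/ → ponluzinlegagh.
Rule 4 (final cluster simplification): /h/ is the second consonant of a word-final cluster /gh/, so it deletes. /ponluzinlegagh/ → ponluzinlegag.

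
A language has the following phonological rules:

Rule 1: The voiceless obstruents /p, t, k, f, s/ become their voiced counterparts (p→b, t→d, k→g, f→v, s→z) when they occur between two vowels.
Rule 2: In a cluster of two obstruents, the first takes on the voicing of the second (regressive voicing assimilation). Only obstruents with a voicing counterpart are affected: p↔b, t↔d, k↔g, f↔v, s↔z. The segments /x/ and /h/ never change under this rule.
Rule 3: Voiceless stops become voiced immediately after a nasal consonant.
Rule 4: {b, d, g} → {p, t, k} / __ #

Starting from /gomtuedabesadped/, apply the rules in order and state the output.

gomduedabezatpet

Rule 1 (intervocalic voicing): /s/ is a voiceless obstruent between vowels /e/ and /a/, so it voices to [z]. /gomtuedabesadped/ → gomtuedabezadped.
Rule 2 (regressive voicing assimilation): /d/ precedes the voiceless obstruent /p/, so it devoices to [t] by assimilation. /gomtuedabezadped/ → gomtuedabezatped.
Rule 3 (post-nasal voicing): /t/ is a voiceless stop immediately after the nasal /m/, so it voices to [d]. /gomtuedabezatped/ → gomduedabezatped.
Rule 4 (final devoicing): /d/ is a voiced stop in word-final position, so it devoices to [t]. /gomduedabezatped/ → gomduedabezatpet.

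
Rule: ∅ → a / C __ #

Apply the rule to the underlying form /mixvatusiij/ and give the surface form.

mixvatusiija

the form ends in the consonant /j/, so [a] is inserted word-finally.
Surface form: [mixvatusiija].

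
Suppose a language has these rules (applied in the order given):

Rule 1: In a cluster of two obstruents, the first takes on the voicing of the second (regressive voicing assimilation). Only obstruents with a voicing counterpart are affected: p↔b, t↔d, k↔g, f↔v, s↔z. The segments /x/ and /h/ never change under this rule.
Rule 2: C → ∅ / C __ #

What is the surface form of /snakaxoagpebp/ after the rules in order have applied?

Rule 1 (regressive voicing assimilation): /g/ precedes the voiceless obstruent /p/, so it devoices to [k] by assimilation. /b/ precedes the voiceless obstruent /p/, so it devoices to [p] by assimilation. /snakaxoagpebp/ → snakaxoakpepp.
Rule 2 (final cluster simplification): /p/ is the second consonant of a word-final cluster /pp/, so it deletes. /snakaxoakpepp/ → snakaxoakpep.

snakaxoakpep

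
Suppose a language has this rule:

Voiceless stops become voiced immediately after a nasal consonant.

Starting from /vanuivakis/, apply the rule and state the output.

vanuivakis

No segment of /vanuivakis/ meets the structural description of the rule, so the form surfaces unchanged.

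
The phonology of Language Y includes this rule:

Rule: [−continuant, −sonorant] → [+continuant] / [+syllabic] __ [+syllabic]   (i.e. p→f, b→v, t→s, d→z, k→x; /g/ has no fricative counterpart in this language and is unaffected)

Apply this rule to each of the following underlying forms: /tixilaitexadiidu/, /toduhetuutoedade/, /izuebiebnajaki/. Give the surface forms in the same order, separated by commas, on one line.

tixilaisexaziizu, tozuhesuusoezaze, izueviebnajaxi

/tixilaitexadiidu/: /t/ is a stop between vowels /i/ and /e/, so it spirantizes to the fricative [s]. /d/ is a stop between vowels /a/ and /i/, so it spirantizes to the fricative [z]. /d/ is a stop between vowels /i/ and /u/, so it spirantizes to the fricative [z]. → [tixilaisexaziizu].
/toduhetuutoedade/: /d/ is a stop between vowels /o/ and /u/, so it spirantizes to the fricative [z]. /t/ is a stop between vowels /e/ and /u/, so it spirantizes to the fricative [s]. /t/ is a stop between vowels /u/ and /o/, so it spirantizes to the fricative [s]. /d/ is a stop between vowels /e/ and /a/, so it spirantizes to the fricative [z]. /d/ is a stop between vowels /a/ and /e/, so it spirantizes to the fricative [z]. → [tozuhesuusoezaze].
/izuebiebnajaki/: /b/ is a stop between vowels /e/ and /i/, so it spirantizes to the fricative [v]. /k/ is a stop between vowels /a/ and /i/, so it spirantizes to the fricative [x]. → [izueviebnajaxi].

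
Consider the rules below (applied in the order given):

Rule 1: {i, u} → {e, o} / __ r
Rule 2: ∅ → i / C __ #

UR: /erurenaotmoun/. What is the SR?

Rule 1 (pre-rhotic lowering): /u/ is a high vowel immediately before /r/, so it lowers to [o]. /erurenaotmoun/ → erorenaotmoun.
Rule 2 (final i-epenthesis): the form ends in the consonant /n/, so [i] is inserted word-finally. /erorenaotmoun/ → erorenaotmouni.

erorenaotmouni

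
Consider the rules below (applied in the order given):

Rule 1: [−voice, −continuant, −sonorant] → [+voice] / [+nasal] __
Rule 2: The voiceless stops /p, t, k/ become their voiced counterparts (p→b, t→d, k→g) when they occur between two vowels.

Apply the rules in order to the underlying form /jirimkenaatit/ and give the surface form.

Rule 1 (post-nasal voicing): /k/ is a voiceless stop immediately after the nasal /m/, so it voices to [g]. /jirimkenaatit/ → jirimgenaatit.
Rule 2 (intervocalic voicing): /t/ is a voiceless stop between vowels /a/ and /i/, so it voices to [d]. /jirimgenaatit/ → jirimgenaadit.

jirimgenaadit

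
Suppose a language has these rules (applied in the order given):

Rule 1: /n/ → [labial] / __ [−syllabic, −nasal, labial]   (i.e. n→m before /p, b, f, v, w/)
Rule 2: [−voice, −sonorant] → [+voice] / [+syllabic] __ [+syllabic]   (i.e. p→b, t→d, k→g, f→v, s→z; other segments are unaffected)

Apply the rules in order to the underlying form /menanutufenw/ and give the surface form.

Rule 1 (nasal place assimilation): /n/ precedes the labial consonant /w/, so it assimilates in place to [m]. /menanutufenw/ → menanutufemw.
Rule 2 (intervocalic voicing): /t/ is a voiceless obstruent between vowels /u/ and /u/, so it voices to [d]. /f/ is a voiceless obstruent between vowels /u/ and /e/, so it voices to [v]. /menanutufemw/ → menanuduvemw.

menanuduvemw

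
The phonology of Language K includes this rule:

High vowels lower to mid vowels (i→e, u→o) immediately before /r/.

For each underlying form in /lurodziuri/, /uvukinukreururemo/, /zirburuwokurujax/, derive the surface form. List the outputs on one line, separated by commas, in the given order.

/lurodziuri/: /u/ is a high vowel immediately before /r/, so it lowers to [o]. /u/ is a high vowel immediately before /r/, so it lowers to [o]. → [lorodziori].
/uvukinukreururemo/: /u/ is a high vowel immediately before /r/, so it lowers to [o]. /u/ is a high vowel immediately before /r/, so it lowers to [o]. → [uvukinukreororemo].
/zirburuwokurujax/: /i/ is a high vowel immediately before /r/, so it lowers to [e]. /u/ is a high vowel immediately before /r/, so it lowers to [o]. /u/ is a high vowel immediately before /r/, so it lowers to [o]. → [zerboruwokorujax].

lorodziori, uvukinukreororemo, zerboruwokorujax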